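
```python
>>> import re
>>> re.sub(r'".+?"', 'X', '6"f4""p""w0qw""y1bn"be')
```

'6XXXXbe'

A `+?`/`*?`/`{m,n}?` starts at its minimum and grows only as far as needed for what follows to match.
Matches: at [1:5] → '"f4"'; at [5:8] → '"p"'; at [8:14] → '"w0qw"'; at [14:20] → '"y1bn"'.
`sub` substitutes 'X' at each match site.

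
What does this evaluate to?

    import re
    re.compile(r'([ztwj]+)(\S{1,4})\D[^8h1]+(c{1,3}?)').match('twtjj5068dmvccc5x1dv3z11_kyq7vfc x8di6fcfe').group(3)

The match spans [0:15] → 'twtjj5068dmvccc'.
Captured: group 1 = 'twtjj', group 2 = '5068', group 3 = 'c'.

'c'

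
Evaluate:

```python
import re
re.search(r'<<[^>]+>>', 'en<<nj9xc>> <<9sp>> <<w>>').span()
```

The match spans [2:11] → '<<nj9xc>>'.

(2, 11)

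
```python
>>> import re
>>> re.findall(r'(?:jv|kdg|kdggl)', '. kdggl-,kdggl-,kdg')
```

['kdg', 'kdg', 'kdg']

Branches in `(...|...)` are attempted left-to-right; the first branch that allows the whole pattern to succeed is taken.
With no groups in the pattern, `findall` gives back each whole match — 3 here.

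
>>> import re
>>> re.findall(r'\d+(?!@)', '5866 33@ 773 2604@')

['5866', '3', '773', '260']

`(?!…)`/`(?<!…)` only lets a position through if the neighbouring text does NOT match; no characters are consumed.
Matches: at [0:4] → '5866'; at [5:6] → '3'; at [9:12] → '773'; at [13:16] → '260'.
No capturing groups, so `findall` returns the 4 full match strings.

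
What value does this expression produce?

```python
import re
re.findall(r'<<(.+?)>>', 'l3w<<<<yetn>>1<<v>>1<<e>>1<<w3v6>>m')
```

Lazy quantifiers expand one character at a time until the remainder of the pattern can match.
Because there's exactly one group, `findall` drops the full match and keeps group 1 from each hit.

['<<yetn', 'v', 'e', 'w3v6']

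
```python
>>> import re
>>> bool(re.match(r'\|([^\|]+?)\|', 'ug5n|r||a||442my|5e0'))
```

False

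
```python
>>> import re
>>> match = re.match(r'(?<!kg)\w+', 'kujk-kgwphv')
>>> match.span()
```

(0, 4)

With `match`, the pattern is implicitly anchored at the beginning.
The match spans [0:4] → 'kujk'.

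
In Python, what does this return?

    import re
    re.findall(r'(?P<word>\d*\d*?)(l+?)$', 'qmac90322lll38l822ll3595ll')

[('3595', 'll')]

The pattern matches zero or more of a digit, then zero or more of a digit (lazy) (captured as 'word'); then one or more of a literal 'l' (lazy) (captured); then anchored at the end.
Multiple groups make `findall` return tuples — one 2-tuple for the one match.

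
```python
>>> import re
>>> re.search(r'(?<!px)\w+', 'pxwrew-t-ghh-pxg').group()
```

The negative lookahead/lookbehind blocks any match where the forbidden context is present.
The match spans [0:6] → 'pxwrew'.

'pxwrew'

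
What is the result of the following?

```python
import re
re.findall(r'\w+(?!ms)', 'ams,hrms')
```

['ams', 'hrms']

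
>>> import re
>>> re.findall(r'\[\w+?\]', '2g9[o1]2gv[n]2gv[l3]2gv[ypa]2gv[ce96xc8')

['[o1]', '[n]', '[l3]', '[ypa]']

No capturing groups, so `findall` returns the 4 full match strings.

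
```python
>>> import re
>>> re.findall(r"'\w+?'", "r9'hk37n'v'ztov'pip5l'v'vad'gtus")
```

No capturing groups, so `findall` returns the 3 full match strings.

["'hk37n'", "'ztov'", "'v'"]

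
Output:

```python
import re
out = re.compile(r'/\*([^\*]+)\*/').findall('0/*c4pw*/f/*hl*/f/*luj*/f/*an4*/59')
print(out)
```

['c4pw', 'hl', 'luj', 'an4']

Scanning left to right: at [1:9] match '/*c4pw*/', group 1 = 'c4pw'; at [10:16] match '/*hl*/', group 1 = 'hl'; at [17:24] match '/*luj*/', group 1 = 'luj'; at [25:32] match '/*an4*/', group 1 = 'an4'.
`findall` collects group 1 from each match (4 total).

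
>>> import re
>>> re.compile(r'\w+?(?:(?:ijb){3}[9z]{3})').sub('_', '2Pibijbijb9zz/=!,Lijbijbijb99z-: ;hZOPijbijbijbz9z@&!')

'2Pibijbijb9zz/=!,_-: ;_@&!'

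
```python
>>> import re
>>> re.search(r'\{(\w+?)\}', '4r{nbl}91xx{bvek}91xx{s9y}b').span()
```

(2, 7)

The match spans [2:7] → '{nbl}'.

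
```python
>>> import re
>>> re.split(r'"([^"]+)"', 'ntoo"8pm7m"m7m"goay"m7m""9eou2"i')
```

Because the pattern has a capturing group, `split` also inserts each captured text between the pieces.

['ntoo', '8pm7m', 'm7m', 'goay', 'm7m"', '9eou2', 'i']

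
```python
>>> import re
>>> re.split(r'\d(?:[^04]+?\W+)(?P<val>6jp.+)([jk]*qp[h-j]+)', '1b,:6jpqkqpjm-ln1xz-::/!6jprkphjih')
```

['', '6jpqk', 'qpj', 'm-ln1xz-::/!6jprkphjih']

The pattern matches a digit; then one or more of any character except [04] (lazy), then one or more of a non-word character (non-capturing group); then the literal '6jp', then one or more of any character (captured as 'val'); then zero or more of one of [jk], then the literal 'qp', then one or more of a character in [h-j] (captured).
Matches to split on: at [0:12] → '1b,:6jpqkqpj'.
The group in the pattern means `split` returns the separators' captures alongside the pieces.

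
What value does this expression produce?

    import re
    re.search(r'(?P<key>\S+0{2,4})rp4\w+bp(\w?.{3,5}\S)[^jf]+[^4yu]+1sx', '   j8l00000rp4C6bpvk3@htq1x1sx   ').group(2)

The pattern matches one or more of a non-whitespace character, then 2 to 4 of the literal '0' (captured as 'key'); then the literal 'rp4', then one or more of a word character, then the literal 'bp'; then optionally a word character, then 3 to 5 of any character, then a non-whitespace character (captured); then one or more of any character except [jf], then one or more of any character except [4yu], then the literal '1sx'.
`re.search` tries every starting position until one works.
The match spans [3:30] → 'j8l00000rp4C6bpvk3@htq1x1sx'.
Captured: group 1 = 'j8l00000', group 2 = 'vk3@htq'.

'vk3@htq'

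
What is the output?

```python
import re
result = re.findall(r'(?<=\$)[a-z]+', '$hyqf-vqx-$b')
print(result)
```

['hyqf', 'b']

The positive lookaround only admits positions where the adjacent text matches; those characters stay outside the span.
No capturing groups, so `findall` returns the 2 full match strings.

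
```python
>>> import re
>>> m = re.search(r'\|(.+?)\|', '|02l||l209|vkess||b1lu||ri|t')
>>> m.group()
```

Lazy quantifiers expand one character at a time until the remainder of the pattern can match.
`re.search` scans for the first position where the pattern succeeds.
The match spans [0:5] → '|02l|'.
Captured: group 1 = '02l'.

'|02l|'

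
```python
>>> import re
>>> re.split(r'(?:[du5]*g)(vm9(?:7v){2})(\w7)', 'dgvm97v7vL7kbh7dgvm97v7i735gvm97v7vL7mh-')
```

Pattern: zero or more of one of [du5], then a literal 'g' (non-capturing group); then the literal 'vm9', then the literal '7v' repeated 2 times (captured); then a word character, then a literal '7' (captured).
Because the pattern has a capturing group, `split` also inserts each captured text between the pieces.

['', 'vm97v7v', 'L7', 'kbh7dgvm97v7i73', 'vm97v7v', 'L7', 'mh-']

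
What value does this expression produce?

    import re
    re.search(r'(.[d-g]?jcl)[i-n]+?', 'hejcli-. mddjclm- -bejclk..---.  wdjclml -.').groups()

This matches any character, then optionally a character in [d-g], then the literal 'jcl' (captured); then one or more of a character in [i-n] (lazy).
`re.search` scans for the first position where the pattern succeeds.
The match spans [0:6] → 'hejcli'.
Captured: group 1 = 'hejcl'.

('hejcl',)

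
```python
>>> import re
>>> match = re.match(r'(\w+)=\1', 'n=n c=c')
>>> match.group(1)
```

After group 1 captures some text, `\1` only succeeds where that same text appears again.
`re.match` only tries the pattern at the start of the string.
The match spans [0:3] → 'n=n'.
Captured: group 1 = 'n'.

'n'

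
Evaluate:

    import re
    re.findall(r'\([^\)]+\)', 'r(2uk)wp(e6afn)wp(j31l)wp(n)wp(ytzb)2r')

['(2uk)', '(e6afn)', '(j31l)', '(n)', '(ytzb)']

Since nothing is captured, `findall` lists the 5 matched substrings directly.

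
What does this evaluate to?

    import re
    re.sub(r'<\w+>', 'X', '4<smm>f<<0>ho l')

'4Xf<Xho l'

Each match is replaced by 'X'.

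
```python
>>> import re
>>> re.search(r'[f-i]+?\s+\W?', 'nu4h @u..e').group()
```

'h @'

The match spans [3:6] → 'h @'.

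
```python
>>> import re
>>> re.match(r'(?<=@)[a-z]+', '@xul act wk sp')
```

None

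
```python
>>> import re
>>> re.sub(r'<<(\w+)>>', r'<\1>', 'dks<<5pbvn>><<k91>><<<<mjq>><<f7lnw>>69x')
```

'dks<5pbvn><k91><<<mjq><f7lnw>69x'

Matches: at [3:12] → '<<5pbvn>>'; at [12:19] → '<<k91>>'; at [21:28] → '<<mjq>>'; at [28:37] → '<<f7lnw>>'.
The replacement refers to a captured group, so each match is rewritten using its own captured text.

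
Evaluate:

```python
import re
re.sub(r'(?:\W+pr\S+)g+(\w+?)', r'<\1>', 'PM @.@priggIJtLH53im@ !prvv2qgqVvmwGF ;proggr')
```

Pattern: one or more of a non-word character, then the literal 'pr', then one or more of a non-whitespace character (non-capturing group); then one or more of a literal 'g'; then one or more of a word character (lazy) (captured).
A `+?`/`*?`/`{m,n}?` starts at its minimum and grows only as far as needed for what follows to match.
Matches: at [2:12] → ' @.@priggI'; at [20:31] → '@ !prvv2qgq'; at [37:45] → ' ;proggr'.
Each match is replaced using the text its own group 1 captured.

'PM<I>JtLH53im<q>VvmwGF<r>'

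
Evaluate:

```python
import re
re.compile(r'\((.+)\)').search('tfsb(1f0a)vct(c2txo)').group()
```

'(1f0a)vct(c2txo)'

The match spans [4:20] → '(1f0a)vct(c2txo)'.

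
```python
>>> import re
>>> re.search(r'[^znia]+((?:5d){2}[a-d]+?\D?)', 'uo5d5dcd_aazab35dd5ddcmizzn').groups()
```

The match spans [0:8] → 'uo5d5dcd'.
Captured: group 1 = '5d5dcd'.

('5d5dcd',)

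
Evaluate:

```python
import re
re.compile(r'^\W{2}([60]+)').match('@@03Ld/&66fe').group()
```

Pattern: anchored at the start of the string; then exactly 2 of a non-word character; then one or more of one of [60] (captured).
`re.match` won't scan ahead — the pattern has to work from the very first character.
The match spans [0:3] → '@@0'.
Captured: group 1 = '0'.

'@@0'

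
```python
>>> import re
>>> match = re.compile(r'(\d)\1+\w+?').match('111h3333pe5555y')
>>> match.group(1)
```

The match spans [0:4] → '111h'.
Captured: group 1 = '1'.

'1'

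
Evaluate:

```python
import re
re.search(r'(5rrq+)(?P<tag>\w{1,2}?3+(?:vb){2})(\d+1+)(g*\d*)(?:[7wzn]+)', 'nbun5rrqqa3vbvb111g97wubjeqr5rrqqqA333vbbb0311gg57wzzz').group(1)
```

'5rrqq'

This matches the literal '5rr', then one or more of the literal 'q' (captured); then 1 to 2 of a word character (lazy), then one or more of a literal '3', then the literal 'vb' repeated 2 times (captured as 'tag'); then one or more of a digit, then one or more of the literal '1' (captured); then zero or more of the literal 'g', then zero or more of a digit (captured); then one or more of one of [7wzn] (non-capturing group).
`search` walks the string left to right and returns the first match it finds.
The match spans [4:22] → '5rrqqa3vbvb111g97w'.
Captured: group 1 = '5rrqq', group 2 = 'a3vbvb', group 3 = '111', group 4 = 'g97'.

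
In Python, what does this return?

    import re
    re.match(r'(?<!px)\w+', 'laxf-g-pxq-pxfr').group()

'laxf'

`re.match` only tries the pattern at the start of the string.
The match spans [0:4] → 'laxf'.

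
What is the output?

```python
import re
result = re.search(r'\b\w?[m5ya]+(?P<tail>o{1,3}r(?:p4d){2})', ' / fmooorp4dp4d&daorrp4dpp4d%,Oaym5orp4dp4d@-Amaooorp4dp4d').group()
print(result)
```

This matches a word boundary (`\b`, zero-width); then optionally a word character, then one or more of one of [m5ya]; then 1 to 3 of the literal 'o', then a literal 'r', then the literal 'p4d' repeated 2 times (captured as 'tail').
`search` walks the string left to right and returns the first match it finds.
The match spans [3:15] → 'fmooorp4dp4d'.
Captured: group 1 = 'ooorp4dp4d'.

fmooorp4dp4d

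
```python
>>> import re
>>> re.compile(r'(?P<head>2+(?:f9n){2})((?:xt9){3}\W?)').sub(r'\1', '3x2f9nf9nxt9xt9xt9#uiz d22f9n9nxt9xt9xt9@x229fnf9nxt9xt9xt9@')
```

`\1` in the replacement pulls in group 1's text for each match.

'3x2f9nf9nuiz d22f9n9nxt9xt9xt9@x229fnf9nxt9xt9xt9@'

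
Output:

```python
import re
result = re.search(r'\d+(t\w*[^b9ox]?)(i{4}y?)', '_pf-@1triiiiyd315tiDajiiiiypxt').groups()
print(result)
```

The match spans [5:27] → '1triiiiyd315tiDajiiiiy'.
Captured: group 1 = 'triiiiyd315tiDaj', group 2 = 'iiiiy'.

('triiiiyd315tiDaj', 'iiiiy')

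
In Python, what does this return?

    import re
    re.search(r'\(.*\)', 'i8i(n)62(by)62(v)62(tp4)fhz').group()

Unlike `match`, `search` isn't anchored — it looks for the pattern anywhere in the string.
The match spans [3:24] → '(n)62(by)62(v)62(tp4)'.

'(n)62(by)62(v)62(tp4)'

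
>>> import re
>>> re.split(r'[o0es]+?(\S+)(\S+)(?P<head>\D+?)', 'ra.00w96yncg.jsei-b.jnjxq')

['ra.', '0w96yncg.jsei-b.jnj', 'x', 'q', '']

This matches one or more of one of [o0es] (lazy); then one or more of a non-whitespace character (captured); then one or more of a non-whitespace character (captured); then one or more of a non-digit (lazy) (captured as 'head').
A non-greedy quantifier consumes as few characters as it can — just enough that the remainder of the pattern still matches from where it stops; whatever follows it matches normally.
Matches to split on: at [3:25] → '00w96yncg.jsei-b.jnjxq'.
The group in the pattern means `split` returns the separators' captures alongside the pieces.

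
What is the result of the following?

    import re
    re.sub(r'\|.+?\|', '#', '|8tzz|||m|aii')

Because the quantifier is non-greedy, it stops expanding at the earliest point where the rest of the pattern can succeed.
Every occurrence is swapped for '#'.

'##aii'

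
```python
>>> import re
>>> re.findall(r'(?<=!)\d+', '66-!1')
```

['1']

The `(?=…)`/`(?<=…)` assertion just peeks at neighbouring text; it doesn't advance the match position.
Scanning left to right: at [4:5] → '1'.
With no groups in the pattern, `findall` gives back each whole match — 1 here.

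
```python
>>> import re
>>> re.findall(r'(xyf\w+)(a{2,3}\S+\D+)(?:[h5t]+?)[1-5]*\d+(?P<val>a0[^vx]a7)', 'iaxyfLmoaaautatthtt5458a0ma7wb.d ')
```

Pattern: the literal 'xyf', then one or more of a word character (captured); then 2 to 3 of a literal 'a', then one or more of a non-whitespace character, then one or more of a non-digit (captured); then one or more of one of [h5t] (lazy) (non-capturing group); then zero or more of a character in [1-5], then one or more of a digit; then the literal 'a0', then any character except [vx], then the literal 'a7' (captured as 'val').
Scanning left to right: at [2:28] match 'xyfLmoaaautatthtt5458a0ma7', groups = ('xyfLmoa', 'aautatthtt', 'a0ma7').
Multiple groups make `findall` return tuples — one 3-tuple for the one match.

[('xyfLmoa', 'aautatthtt', 'a0ma7')]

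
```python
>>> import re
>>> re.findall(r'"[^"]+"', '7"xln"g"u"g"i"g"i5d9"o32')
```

['"xln"', '"u"', '"i"', '"i5d9"']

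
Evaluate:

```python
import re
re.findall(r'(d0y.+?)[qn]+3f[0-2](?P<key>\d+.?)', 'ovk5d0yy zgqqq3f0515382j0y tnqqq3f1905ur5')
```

[('d0yy zg', '515382j')]

Pattern: the literal 'd0y', then one or more of any character (lazy) (captured); then one or more of one of [qn], then the literal '3f', then a character in [0-2]; then one or more of a digit, then optionally any character (captured as 'key').
2 groups means the one result is a tuple of 2 captured strings — 1 here.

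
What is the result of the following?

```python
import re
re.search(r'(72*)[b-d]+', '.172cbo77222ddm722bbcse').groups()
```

The pattern matches the literal '7', then zero or more of the literal '2' (captured); then one or more of a character in [b-d].
`re.search` scans for the first position where the pattern succeeds.
The match spans [2:6] → '72cb'.
Captured: group 1 = '72'.

('72',)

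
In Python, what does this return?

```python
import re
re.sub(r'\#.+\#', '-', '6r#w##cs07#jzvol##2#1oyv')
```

'6r-1oyv'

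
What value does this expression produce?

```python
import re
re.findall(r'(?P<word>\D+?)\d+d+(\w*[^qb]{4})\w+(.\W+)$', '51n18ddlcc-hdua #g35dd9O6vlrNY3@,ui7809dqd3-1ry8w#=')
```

[('@,ui', 'qd3-1ry', '#=')]

This matches one or more of a non-digit (lazy) (captured as 'word'); then one or more of a digit, then one or more of the literal 'd'; then zero or more of a word character, then exactly 4 of any character except [qb] (captured); then one or more of a word character; then any character, then one or more of a non-word character (captured); then anchored at the end.
`findall` packs the 3 group values into a tuple for every match.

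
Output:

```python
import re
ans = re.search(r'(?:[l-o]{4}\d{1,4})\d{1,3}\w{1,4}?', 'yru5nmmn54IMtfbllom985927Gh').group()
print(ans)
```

The `?` after the quantifier makes it lazy — it takes as little as possible before letting the rest of the pattern try.
The match spans [4:11] → 'nmmn54I'.

nmmn54I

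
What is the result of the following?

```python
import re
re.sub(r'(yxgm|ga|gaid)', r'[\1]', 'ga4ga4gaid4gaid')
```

'[ga]4[ga]4[ga]id4[ga]id'

Alternation isn't longest-match — the leftmost alternative that fits at this position is chosen.
Each match is replaced using the text its own group 1 captured.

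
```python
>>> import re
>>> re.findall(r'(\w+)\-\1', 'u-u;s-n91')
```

['u']

A backreference is literal: `\1` must see the identical characters the first group matched.
Matches: at [0:3] match 'u-u', group 1 = 'u'.
Because there's exactly one group, `findall` drops the full match and keeps group 1 from the one hit.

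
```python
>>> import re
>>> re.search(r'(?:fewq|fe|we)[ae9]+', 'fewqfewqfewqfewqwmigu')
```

None

Here the pattern never matches, so the call returns None.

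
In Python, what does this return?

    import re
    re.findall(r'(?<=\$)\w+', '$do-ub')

The `(?=…)`/`(?<=…)` assertion just peeks at neighbouring text; it doesn't advance the match position.
Matches: at [1:3] → 'do'.
Since nothing is captured, `findall` lists the 1 matched substring directly.

['do']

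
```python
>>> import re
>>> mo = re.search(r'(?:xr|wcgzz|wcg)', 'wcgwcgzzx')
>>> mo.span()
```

`re.search` scans for the first position where the pattern succeeds.
The match spans [0:3] → 'wcg'.

(0, 3)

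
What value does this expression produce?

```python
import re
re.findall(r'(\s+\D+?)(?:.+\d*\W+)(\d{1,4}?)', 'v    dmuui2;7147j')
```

[('    d', '7')]

The pattern matches one or more of whitespace, then one or more of a non-digit (lazy) (captured); then one or more of any character, then zero or more of a digit, then one or more of a non-word character (non-capturing group); then 1 to 4 of a digit (lazy) (captured).
Scanning left to right: at [1:13] match '    dmuui2;7', groups = ('    d', '7').
2 groups means the one result is a tuple of 2 captured strings — 1 here.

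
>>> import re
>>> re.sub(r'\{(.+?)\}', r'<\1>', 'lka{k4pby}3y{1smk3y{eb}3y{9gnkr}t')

'lka<k4pby>3y<1smk3y{eb>3y<9gnkr>t'

Because the quantifier is non-greedy, it stops expanding at the earliest point where the rest of the pattern can succeed.
Matches: at [3:10] → '{k4pby}'; at [12:23] → '{1smk3y{eb}'; at [25:32] → '{9gnkr}'.
Each match is replaced using the text its own group 1 captured.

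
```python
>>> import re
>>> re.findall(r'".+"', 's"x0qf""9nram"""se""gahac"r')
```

['"x0qf""9nram"""se""gahac"']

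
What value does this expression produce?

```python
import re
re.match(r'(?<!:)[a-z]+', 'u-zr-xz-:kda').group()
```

'u'

The negative lookaround is zero-width — it rules out positions where the adjacent text would match, without consuming anything.
With `match`, the pattern is implicitly anchored at the beginning.
The match spans [0:1] → 'u'.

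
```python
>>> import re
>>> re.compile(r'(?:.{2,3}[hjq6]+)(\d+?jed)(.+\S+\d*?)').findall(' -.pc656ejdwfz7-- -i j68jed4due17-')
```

[('8jed', '4due17-')]

With 2 capturing groups, `findall` returns a 2-tuple per match.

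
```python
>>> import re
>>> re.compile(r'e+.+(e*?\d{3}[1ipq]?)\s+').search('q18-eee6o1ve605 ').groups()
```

('605',)

The match spans [4:16] → 'eee6o1ve605 '.
Captured: group 1 = '605'.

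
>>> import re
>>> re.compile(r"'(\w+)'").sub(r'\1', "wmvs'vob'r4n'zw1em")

"wmvsvobr4n'zw1em"

Matches: at [4:9] → "'vob'".
The replacement refers to a captured group, so each match is rewritten using its own captured text.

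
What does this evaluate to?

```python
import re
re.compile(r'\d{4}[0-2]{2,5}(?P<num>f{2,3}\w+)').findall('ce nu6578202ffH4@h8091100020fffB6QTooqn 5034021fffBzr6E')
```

`findall` collects group 1 from each match (3 total).

['ffH4', 'fffB6QTooqn', 'fffBzr6E']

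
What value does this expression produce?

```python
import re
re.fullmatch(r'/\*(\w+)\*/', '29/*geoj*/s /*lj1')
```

`re.fullmatch` requires the pattern to consume the entire string.
Here the pattern can't cover the whole string, so the call returns None.

None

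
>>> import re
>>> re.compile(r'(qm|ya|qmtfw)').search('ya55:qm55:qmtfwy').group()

'ya'

The match spans [0:2] → 'ya'.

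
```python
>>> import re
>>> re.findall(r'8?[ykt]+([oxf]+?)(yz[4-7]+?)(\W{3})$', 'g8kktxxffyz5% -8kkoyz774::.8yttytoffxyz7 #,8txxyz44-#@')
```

The pattern matches optionally a literal '8', then one or more of one of [ykt]; then one or more of one of [oxf] (lazy) (captured); then the literal 'yz', then one or more of a character in [4-7] (lazy) (captured); then exactly 3 of a non-word character (captured); then anchored at the end.
Matches: at [43:54] match '8txxyz44-#@', groups = ('xx', 'yz44', '-#@').
`findall` packs the 3 group values into a tuple for every match.

[('xx', 'yz44', '-#@')]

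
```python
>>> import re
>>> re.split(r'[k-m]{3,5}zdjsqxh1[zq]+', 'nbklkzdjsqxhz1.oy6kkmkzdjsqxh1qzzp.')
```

['nbklkzdjsqxhz1.oy6', 'p.']

Each match becomes a cut point; 2 segments remain.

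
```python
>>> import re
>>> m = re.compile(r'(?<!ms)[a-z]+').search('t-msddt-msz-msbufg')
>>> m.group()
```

't'

The negative lookaround is zero-width — it rules out positions where the adjacent text would match, without consuming anything.
`re.search` tries every starting position until one works.
The match spans [0:1] → 't'.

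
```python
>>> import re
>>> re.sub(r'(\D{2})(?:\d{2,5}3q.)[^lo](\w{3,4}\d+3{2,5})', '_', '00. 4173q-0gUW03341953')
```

Every occurrence is swapped for '_'.

'00_41953'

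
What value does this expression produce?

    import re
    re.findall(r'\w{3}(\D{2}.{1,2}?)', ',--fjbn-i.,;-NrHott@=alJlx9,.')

Pattern: exactly 3 of a word character; then exactly 2 of a non-digit, then 1 to 2 of any character (lazy) (captured).
A non-greedy quantifier consumes as few characters as it can — just enough that the remainder of the pattern still matches from where it stops; whatever follows it matches normally.
Matches: at [3:9] match 'fjbn-i', group 1 = 'n-i'; at [13:19] match 'NrHott', group 1 = 'ott'; at [21:27] match 'alJlx9', group 1 = 'lx9'.
With a single group, `findall` returns only what that group captured — 3 items.

['n-i', 'ott', 'lx9']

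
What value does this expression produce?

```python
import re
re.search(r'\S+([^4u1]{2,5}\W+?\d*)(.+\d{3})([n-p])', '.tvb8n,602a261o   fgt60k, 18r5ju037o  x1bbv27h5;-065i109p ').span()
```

(0, 57)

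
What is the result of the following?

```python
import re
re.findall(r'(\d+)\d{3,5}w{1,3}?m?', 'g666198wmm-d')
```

['666']

This matches one or more of a digit (captured); then 3 to 5 of a digit, then 1 to 3 of a literal 'w' (lazy), then optionally the literal 'm'.
Walking the string: at [1:9] match '666198wm', group 1 = '666'.
Because there's exactly one group, `findall` drops the full match and keeps group 1 from the one hit.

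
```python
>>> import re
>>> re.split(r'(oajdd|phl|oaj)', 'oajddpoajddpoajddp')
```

['', 'oajdd', 'p', 'oajdd', 'p', 'oajdd', 'p']

The regex engine tests alternatives in the order written; an earlier branch that matches wins even if a later one would match more.
With a capturing group present, the delimiter's captured portion is kept in the result list.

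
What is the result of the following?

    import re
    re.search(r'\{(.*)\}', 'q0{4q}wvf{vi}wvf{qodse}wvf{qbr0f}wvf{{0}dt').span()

`search` walks the string left to right and returns the first match it finds.
The match spans [2:40] → '{4q}wvf{vi}wvf{qodse}wvf{qbr0f}wvf{{0}'.
Captured: group 1 = '4q}wvf{vi}wvf{qodse}wvf{qbr0f}wvf{{0'.

(2, 40)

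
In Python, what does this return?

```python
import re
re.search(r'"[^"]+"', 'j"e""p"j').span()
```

The match spans [1:4] → '"e"'.

(1, 4)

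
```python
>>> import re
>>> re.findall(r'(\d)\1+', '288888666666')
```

`\1` has to match the exact text group 1 already captured.
Scanning left to right: at [1:6] match '88888', group 1 = '8'; at [6:12] match '666666', group 1 = '6'.
With a single group, `findall` returns only what that group captured — 2 items.

['8', '6']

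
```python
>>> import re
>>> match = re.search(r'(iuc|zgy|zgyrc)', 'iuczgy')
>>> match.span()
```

`re.search` scans for the first position where the pattern succeeds.
The match spans [0:3] → 'iuc'.
Captured: group 1 = 'iuc'.

(0, 3)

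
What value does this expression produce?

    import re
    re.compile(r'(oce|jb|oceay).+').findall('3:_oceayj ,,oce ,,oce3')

The regex engine tests alternatives in the order written; an earlier branch that matches wins even if a later one would match more.
Walking the string: at [3:22] match 'oceayj ,,oce ,,oce3', group 1 = 'oce'.
One capturing group, so `findall` returns just the captured substring from the one match — 1 in all.

['oce']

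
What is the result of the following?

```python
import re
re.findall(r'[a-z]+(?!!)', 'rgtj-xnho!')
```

Because the assertion is negative and zero-width, positions next to the forbidden text are skipped.
Scanning left to right: at [0:4] → 'rgtj'; at [5:8] → 'xnh'.
`findall` yields the raw match text (2 of them) because the pattern has no groups.

['rgtj', 'xnh']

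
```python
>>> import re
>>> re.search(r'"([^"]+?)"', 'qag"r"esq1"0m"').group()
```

'"r"'

The match spans [3:6] → '"r"'.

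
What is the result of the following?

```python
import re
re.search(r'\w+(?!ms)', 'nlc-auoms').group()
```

The negative lookaround is zero-width — it rules out positions where the adjacent text would match, without consuming anything.
Unlike `match`, `search` isn't anchored — it looks for the pattern anywhere in the string.
The match spans [0:3] → 'nlc'.

'nlc'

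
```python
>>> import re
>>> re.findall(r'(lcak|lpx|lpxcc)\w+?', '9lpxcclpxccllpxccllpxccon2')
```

The regex engine tests alternatives in the order written; an earlier branch that matches wins even if a later one would match more.
Walking the string: at [1:5] match 'lpxc', group 1 = 'lpx'; at [6:10] match 'lpxc', group 1 = 'lpx'; at [12:16] match 'lpxc', group 1 = 'lpx'; at [18:22] match 'lpxc', group 1 = 'lpx'.
One capturing group, so `findall` returns just the captured substring from each match — 4 in all.

['lpx', 'lpx', 'lpx', 'lpx']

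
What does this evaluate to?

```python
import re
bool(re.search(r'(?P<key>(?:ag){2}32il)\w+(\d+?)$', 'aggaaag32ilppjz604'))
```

Pattern: the literal 'ag' repeated 2 times, then the literal '32i', then a literal 'l' (captured as 'key'); then one or more of a word character; then one or more of a digit (lazy) (captured); then anchored at the end.
`search` walks the string left to right and returns the first match it finds.
Here the pattern never matches, so the call returns None, and `bool(None)` is False.

False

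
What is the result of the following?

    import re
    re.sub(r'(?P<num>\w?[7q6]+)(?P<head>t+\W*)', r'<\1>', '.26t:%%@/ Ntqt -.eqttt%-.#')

The pattern matches optionally a word character, then one or more of one of [7q6] (captured as 'num'); then one or more of a literal 't', then zero or more of a non-word character (captured as 'head').
Matches: at [1:10] → '26t:%%@/ '; at [11:17] → 'tqt -.'; at [17:26] → 'eqttt%-.#'.
Each match is replaced using the text its own group 1 captured.

'.<26>N<tq><eq>'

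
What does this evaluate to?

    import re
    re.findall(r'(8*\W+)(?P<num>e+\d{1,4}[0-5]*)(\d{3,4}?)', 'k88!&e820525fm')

[('88!&', 'e820', '525')]

This matches zero or more of the literal '8', then one or more of a non-word character (captured); then one or more of the literal 'e', then 1 to 4 of a digit, then zero or more of a character in [0-5] (captured as 'num'); then 3 to 4 of a digit (lazy) (captured).
Walking the string: at [1:12] match '88!&e820525', groups = ('88!&', 'e820', '525').
3 groups means the one result is a tuple of 3 captured strings — 1 here.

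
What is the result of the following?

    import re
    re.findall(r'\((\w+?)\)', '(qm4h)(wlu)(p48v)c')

['qm4h', 'wlu', 'p48v']

Scanning left to right: at [0:6] match '(qm4h)', group 1 = 'qm4h'; at [6:11] match '(wlu)', group 1 = 'wlu'; at [11:17] match '(p48v)', group 1 = 'p48v'.
One capturing group, so `findall` returns just the captured substring from each match — 3 in all.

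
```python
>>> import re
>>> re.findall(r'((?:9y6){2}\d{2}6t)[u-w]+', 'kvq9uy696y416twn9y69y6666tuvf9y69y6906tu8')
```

This matches the literal '9y6' repeated 2 times, then exactly 2 of a digit, then the literal '6t' (captured); then one or more of a character in [u-w].
Matches: at [16:28] match '9y69y6666tuv', group 1 = '9y69y6666t'; at [29:40] match '9y69y6906tu', group 1 = '9y69y6906t'.
One capturing group, so `findall` returns just the captured substring from each match — 2 in all.

['9y69y6666t', '9y69y6906t']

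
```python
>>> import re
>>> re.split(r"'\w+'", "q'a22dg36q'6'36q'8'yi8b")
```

Each match becomes a cut point; 3 segments remain.

['q', '6', "8'yi8b"]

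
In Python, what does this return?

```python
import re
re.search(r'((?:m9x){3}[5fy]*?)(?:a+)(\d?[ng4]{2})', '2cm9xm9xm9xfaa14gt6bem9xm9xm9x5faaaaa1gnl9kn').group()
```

'm9xm9xm9xfaa14g'

The match spans [2:17] → 'm9xm9xm9xfaa14g'.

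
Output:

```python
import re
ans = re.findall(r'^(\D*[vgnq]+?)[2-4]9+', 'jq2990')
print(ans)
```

This matches anchored at the start of the string; then zero or more of a non-digit, then one or more of one of [vgnq] (lazy) (captured); then a character in [2-4], then one or more of a literal '9'.
Matches: at [0:5] match 'jq299', group 1 = 'jq'.
One capturing group, so `findall` returns just the captured substring from the one match — 1 in all.

['jq']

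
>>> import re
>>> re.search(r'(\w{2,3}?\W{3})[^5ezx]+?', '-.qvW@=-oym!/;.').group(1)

'qvW@=-'

This matches 2 to 3 of a word character (lazy), then exactly 3 of a non-word character (captured); then one or more of any character except [5ezx] (lazy).
`re.search` tries every starting position until one works.
The match spans [2:9] → 'qvW@=-o'.
Captured: group 1 = 'qvW@=-'.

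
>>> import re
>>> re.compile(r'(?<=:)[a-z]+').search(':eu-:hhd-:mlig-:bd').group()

'eu'

The lookaround is zero-width — it requires the adjacent text to match without consuming it, so the asserted text isn't part of the match.
The match spans [1:3] → 'eu'.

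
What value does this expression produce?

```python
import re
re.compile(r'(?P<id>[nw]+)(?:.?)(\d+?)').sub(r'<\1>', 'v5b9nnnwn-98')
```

'v5b9<nnnwn>8'

Because the quantifier is non-greedy, it stops expanding at the earliest point where the rest of the pattern can succeed.
Each match is replaced using the text its own group 1 captured.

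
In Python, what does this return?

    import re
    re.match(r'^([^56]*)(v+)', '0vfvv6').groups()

This matches anchored at the start of the string; then zero or more of any character except [56] (captured); then one or more of a literal 'v' (captured).
`re.match` only tries the pattern at the start of the string.
The match spans [0:5] → '0vfvv'.
Captured: group 1 = '0vfv', group 2 = 'v'.

('0vfv', 'v')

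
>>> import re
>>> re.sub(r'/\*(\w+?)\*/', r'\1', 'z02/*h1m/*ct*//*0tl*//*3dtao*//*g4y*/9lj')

'z02/*h1mct0tl3dtaog4y9lj'

The replacement refers to a captured group, so each match is rewritten using its own captured text.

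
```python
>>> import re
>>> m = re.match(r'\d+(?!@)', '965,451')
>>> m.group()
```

'965'

The negative lookaround is zero-width — it rules out positions where the adjacent text would match, without consuming anything.
`re.match` won't scan ahead — the pattern has to work from the very first character.
The match spans [0:3] → '965'.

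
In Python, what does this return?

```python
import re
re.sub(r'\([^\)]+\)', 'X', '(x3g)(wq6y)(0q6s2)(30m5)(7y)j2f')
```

'XXXXXj2f'

Matches: at [0:5] → '(x3g)'; at [5:11] → '(wq6y)'; at [11:18] → '(0q6s2)'; at [18:24] → '(30m5)'; at [24:28] → '(7y)'.
`sub` substitutes 'X' at each match site.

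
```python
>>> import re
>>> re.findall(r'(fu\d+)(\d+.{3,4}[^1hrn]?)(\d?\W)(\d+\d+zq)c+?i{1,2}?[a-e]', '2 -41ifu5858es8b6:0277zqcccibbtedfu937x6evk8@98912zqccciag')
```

`findall` packs the 4 group values into a tuple for every match.

[('fu585', '8es8b6', ':', '0277zq'), ('fu93', '7x6evk', '8@', '98912zq')]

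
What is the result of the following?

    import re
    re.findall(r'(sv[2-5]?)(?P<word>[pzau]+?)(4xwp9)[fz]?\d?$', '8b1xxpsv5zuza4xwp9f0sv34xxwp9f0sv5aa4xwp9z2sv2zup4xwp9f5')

3 groups means the one result is a tuple of 3 captured strings — 1 here.

[('sv2', 'zup', '4xwp9')]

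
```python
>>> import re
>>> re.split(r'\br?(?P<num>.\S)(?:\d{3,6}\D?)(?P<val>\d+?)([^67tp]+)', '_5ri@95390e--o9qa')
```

Pattern: a word boundary (`\b`, zero-width); then optionally a literal 'r'; then any character, then a non-whitespace character (captured as 'num'); then 3 to 6 of a digit, then optionally a non-digit (non-capturing group); then one or more of a digit (lazy) (captured as 'val'); then one or more of any character except [67tp] (captured).
Matches to split on: at [4:17] → '@95390e--o9qa'.
The group in the pattern means `split` returns the separators' captures alongside the pieces.

['_5ri', '@9', '0', 'e--o9qa', '']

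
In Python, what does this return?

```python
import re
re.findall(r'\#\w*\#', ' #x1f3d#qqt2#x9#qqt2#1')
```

Scanning left to right: at [1:8] → '#x1f3d#'; at [12:16] → '#x9#'.
Since nothing is captured, `findall` lists the 2 matched substrings directly.

['#x1f3d#', '#x9#']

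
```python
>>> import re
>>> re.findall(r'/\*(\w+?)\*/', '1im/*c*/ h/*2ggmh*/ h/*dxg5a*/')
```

['c', '2ggmh', 'dxg5a']

One capturing group, so `findall` returns just the captured substring from each match — 3 in all.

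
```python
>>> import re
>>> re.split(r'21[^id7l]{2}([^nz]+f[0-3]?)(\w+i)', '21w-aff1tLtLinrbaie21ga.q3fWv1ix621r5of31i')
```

This matches the literal '21', then exactly 2 of any character except [id7l]; then one or more of any character except [nz], then the literal 'f', then optionally a character in [0-3] (captured); then one or more of a word character, then the literal 'i' (captured).
Matches to split on: at [0:18] → '21w-aff1tLtLinrbai'; at [19:42] → '21ga.q3fWv1ix621r5of31i'.
Because the pattern has a capturing group, `split` also inserts each captured text between the pieces.

['', 'aff1', 'tLtLinrbai', 'e', '.q3fWv1ix621r5of3', '1i', '']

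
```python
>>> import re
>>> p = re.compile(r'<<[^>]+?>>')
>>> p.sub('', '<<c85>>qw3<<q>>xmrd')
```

Matches: at [0:7] → '<<c85>>'; at [10:15] → '<<q>>'.
Each match is replaced by ''.

'qw3xmrd'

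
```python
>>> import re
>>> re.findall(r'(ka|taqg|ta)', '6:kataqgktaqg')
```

`|` is ordered: at each position the engine commits to the first alternative that works.
Scanning left to right: at [2:4] match 'ka', group 1 = 'ka'; at [4:8] match 'taqg', group 1 = 'taqg'; at [9:13] match 'taqg', group 1 = 'taqg'.
With a single group, `findall` returns only what that group captured — 3 items.

['ka', 'taqg', 'taqg']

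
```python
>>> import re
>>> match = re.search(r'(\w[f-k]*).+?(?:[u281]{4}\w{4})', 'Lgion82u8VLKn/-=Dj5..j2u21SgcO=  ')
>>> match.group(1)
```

Pattern: a word character, then zero or more of a character in [f-k] (captured); then one or more of any character (lazy); then exactly 4 of one of [u281], then exactly 4 of a word character (non-capturing group).
With the lazy modifier that quantifier settles for the fewest repetitions that let the rest of the pattern succeed (the atoms after it are unaffected and can still be greedy).
`search` walks the string left to right and returns the first match it finds.
The match spans [0:13] → 'Lgion82u8VLKn'.
Captured: group 1 = 'Lgi'.

'Lgi'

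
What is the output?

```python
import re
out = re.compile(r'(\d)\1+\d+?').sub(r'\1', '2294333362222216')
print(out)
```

24326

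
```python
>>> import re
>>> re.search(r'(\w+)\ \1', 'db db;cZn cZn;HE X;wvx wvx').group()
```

'db db'

`\1` is not a pattern — it's the concrete string captured by group 1, re-applied verbatim.
`re.search` scans for the first position where the pattern succeeds.
The match spans [0:5] → 'db db'.
Captured: group 1 = 'db'.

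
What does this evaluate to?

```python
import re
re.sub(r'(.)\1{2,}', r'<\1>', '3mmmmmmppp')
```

'3<m><p>'

After group 1 captures some text, `\1` only succeeds where that same text appears again.
The replacement refers to a captured group, so each match is rewritten using its own captured text.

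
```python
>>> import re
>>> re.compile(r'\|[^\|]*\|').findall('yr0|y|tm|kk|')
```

['|y|', '|kk|']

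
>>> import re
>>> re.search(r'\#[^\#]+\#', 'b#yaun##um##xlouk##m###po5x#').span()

(1, 7)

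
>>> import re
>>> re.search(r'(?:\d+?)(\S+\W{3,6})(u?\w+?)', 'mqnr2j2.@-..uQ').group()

'2j2.@-..uQ'

This matches one or more of a digit (lazy) (non-capturing group); then one or more of a non-whitespace character, then 3 to 6 of a non-word character (captured); then optionally a literal 'u', then one or more of a word character (lazy) (captured).
The match spans [4:14] → '2j2.@-..uQ'.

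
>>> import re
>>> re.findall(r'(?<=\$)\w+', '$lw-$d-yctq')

['lw', 'd']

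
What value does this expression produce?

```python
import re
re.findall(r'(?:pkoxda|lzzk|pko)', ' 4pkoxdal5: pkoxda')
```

The regex engine tests alternatives in the order written; an earlier branch that matches wins even if a later one would match more.
With no groups in the pattern, `findall` gives back each whole match — 2 here.

['pkoxda', 'pkoxda']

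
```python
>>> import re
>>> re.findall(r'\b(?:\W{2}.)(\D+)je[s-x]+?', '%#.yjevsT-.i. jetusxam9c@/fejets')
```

['. ', 'e']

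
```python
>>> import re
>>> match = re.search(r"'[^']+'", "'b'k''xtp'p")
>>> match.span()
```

(0, 3)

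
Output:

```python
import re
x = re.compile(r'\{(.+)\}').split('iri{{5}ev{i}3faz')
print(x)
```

['iri', '{5}ev{i', '3faz']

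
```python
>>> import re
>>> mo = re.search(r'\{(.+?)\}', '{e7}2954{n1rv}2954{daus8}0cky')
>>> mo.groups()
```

`re.search` tries every starting position until one works.
The match spans [0:4] → '{e7}'.
Captured: group 1 = 'e7'.

('e7',)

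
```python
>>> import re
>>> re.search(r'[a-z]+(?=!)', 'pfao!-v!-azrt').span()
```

The `(?=…)`/`(?<=…)` assertion just peeks at neighbouring text; it doesn't advance the match position.
The match spans [0:4] → 'pfao'.

(0, 4)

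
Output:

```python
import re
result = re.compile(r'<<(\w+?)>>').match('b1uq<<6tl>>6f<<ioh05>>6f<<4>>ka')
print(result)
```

None

`re.match` only tries the pattern at the start of the string.
Here the string doesn't start with a match, so the call returns None.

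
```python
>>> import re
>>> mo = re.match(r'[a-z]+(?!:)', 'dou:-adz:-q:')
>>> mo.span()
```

(0, 2)

The negative lookaround is zero-width — it rules out positions where the adjacent text would match, without consuming anything.
`match` is anchored at position 0; if the pattern doesn't fit there, it returns None.
The match spans [0:2] → 'do'.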